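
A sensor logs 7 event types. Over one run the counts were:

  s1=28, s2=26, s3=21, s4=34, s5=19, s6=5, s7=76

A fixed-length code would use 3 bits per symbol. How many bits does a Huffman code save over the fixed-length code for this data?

Fixed-length: 3 bits × 209 symbols = 627 bits.
Huffman merges:
s6(5) + s5(19) → 24
s3(21) + 24 → 45
s2(26) + s1(28) → 54
s4(34) + 45 → 79
54 + s7(76) → 130
79 + 130 → 209
Huffman total = 24 + 45 + 54 + 79 + 130 + 209 = 541 bits.
Saving = 627 − 541 = 86 bits.

86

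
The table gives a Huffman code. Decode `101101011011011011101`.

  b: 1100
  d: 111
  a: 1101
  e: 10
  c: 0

eacaeaa

Read left to right; each codeword is recognised as soon as it completes (prefix code):
  10→e | 1101→a | 0→c | 1101→a | 10→e | 1101→a | 1101→a
Decoded message: eacaeaa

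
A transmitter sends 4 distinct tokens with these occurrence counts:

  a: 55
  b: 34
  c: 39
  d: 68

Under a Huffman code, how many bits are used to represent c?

2

Repeatedly merge the two smallest:
b(34) + c(39) → 73
a(55) + d(68) → 123
73 + 123 → 196
c sits 2 levels below the root, so its codeword is 2 bits.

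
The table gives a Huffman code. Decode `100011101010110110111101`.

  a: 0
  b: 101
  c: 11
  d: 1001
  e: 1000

Read left to right; each codeword is recognised as soon as it completes (prefix code):
  1000→e | 11→c | 101→b | 0→a | 101→b | 101→b | 101→b | 11→c | 101→b
Decoded message: ecbabbbcb

ecbabbbcb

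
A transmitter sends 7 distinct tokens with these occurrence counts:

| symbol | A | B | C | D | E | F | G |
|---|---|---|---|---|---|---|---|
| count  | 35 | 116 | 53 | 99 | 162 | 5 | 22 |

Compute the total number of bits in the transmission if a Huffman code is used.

Greedily combine the two least-frequent nodes:
combine F(5), G(22) → 27
combine 27, A(35) → 62
combine C(53), 62 → 115
combine D(99), 115 → 214
combine B(116), E(162) → 278
combine 214, 278 → 492
The encoded length is the sum of every internal node's weight: 27 + 62 + 115 + 214 + 278 + 492 = 1188 bits.

1188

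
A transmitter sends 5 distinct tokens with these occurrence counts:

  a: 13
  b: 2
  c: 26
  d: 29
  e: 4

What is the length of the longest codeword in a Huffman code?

Merge the two lowest-weight nodes at each step:
combine b(2), e(4) → 6
combine 6, a(13) → 19
combine 19, c(26) → 45
combine d(29), 45 → 74
The rarest symbols sit at the bottom; the longest codeword is 4 bits.

4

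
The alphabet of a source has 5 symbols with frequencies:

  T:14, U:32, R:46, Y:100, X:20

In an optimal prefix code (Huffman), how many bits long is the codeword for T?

4

Huffman merges, smallest pair first:
T(14) + X(20) → 34
U(32) + 34 → 66
R(46) + 66 → 112
Y(100) + 112 → 212
T sits 4 levels below the root, so its codeword is 4 bits.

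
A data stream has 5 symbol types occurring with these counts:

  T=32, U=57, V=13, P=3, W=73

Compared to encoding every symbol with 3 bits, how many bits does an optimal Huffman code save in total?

187

Fixed-length: 3 bits × 178 symbols = 534 bits.
Huffman merges:
P(3) + V(13) → 16
16 + T(32) → 48
48 + U(57) → 105
W(73) + 105 → 178
Huffman total = 16 + 48 + 105 + 178 = 347 bits.
Saving = 534 − 347 = 187 bits.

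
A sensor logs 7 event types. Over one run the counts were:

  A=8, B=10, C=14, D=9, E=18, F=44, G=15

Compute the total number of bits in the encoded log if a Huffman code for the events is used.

307

Greedily combine the two least-frequent nodes:
A(8) + D(9) → 17
B(10) + C(14) → 24
G(15) + 17 → 32
E(18) + 24 → 42
32 + 42 → 74
F(44) + 74 → 118
The encoded length is the sum of every internal node's weight: 17 + 24 + 32 + 42 + 74 + 118 = 307 bits.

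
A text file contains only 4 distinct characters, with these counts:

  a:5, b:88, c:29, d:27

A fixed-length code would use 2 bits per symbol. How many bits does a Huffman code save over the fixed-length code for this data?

Fixed-length: 2 bits × 149 symbols = 298 bits.
Huffman merges:
a(5) + d(27) → 32
c(29) + 32 → 61
61 + b(88) → 149
Huffman total = 32 + 61 + 149 = 242 bits.
Saving = 298 − 242 = 56 bits.

56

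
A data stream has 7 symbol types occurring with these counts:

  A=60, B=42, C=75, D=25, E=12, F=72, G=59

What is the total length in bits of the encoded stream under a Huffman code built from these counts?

925

Greedily combine the two least-frequent nodes:
combine E(12), D(25) → 37
combine 37, B(42) → 79
combine G(59), A(60) → 119
combine F(72), C(75) → 147
combine 79, 119 → 198
combine 147, 198 → 345
Total encoded bits = sum of merged weights = 37 + 79 + 119 + 147 + 198 + 345 = 925.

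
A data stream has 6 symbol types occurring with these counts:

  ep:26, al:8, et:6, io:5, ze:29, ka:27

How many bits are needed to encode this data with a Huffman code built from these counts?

Build the Huffman tree bottom-up:
combine io(5), et(6) → 11
combine al(8), 11 → 19
combine 19, ep(26) → 45
combine ka(27), ze(29) → 56
combine 45, 56 → 101
The encoded length is the sum of every internal node's weight: 11 + 19 + 45 + 56 + 101 = 232 bits.

232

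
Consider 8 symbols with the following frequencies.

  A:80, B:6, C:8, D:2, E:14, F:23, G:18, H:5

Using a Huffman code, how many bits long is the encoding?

Build the Huffman tree bottom-up:
D(2) + H(5) → 7
B(6) + 7 → 13
C(8) + 13 → 21
E(14) + G(18) → 32
21 + F(23) → 44
32 + 44 → 76
76 + A(80) → 156
Each symbol's bit-cost is frequency × depth; summing gives 349 bits (equivalently 7 + 13 + 21 + 32 + 44 + 76 + 156).

349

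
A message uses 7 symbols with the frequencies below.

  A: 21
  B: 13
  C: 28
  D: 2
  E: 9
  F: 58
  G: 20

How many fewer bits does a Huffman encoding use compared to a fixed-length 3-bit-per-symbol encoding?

81

Fixed-length: 3 bits × 151 symbols = 453 bits.
Huffman merges:
merge D(2) and E(9): 11
merge 11 and B(13): 24
merge G(20) and A(21): 41
merge 24 and C(28): 52
merge 41 and 52: 93
merge F(58) and 93: 151
Huffman total = 11 + 24 + 41 + 52 + 93 + 151 = 372 bits.
Saving = 453 − 372 = 81 bits.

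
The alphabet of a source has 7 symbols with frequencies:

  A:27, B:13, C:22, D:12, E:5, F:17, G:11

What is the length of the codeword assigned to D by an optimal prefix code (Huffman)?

Huffman merges, smallest pair first:
merge E(5) and G(11): 16
merge D(12) and B(13): 25
merge 16 and F(17): 33
merge C(22) and 25: 47
merge A(27) and 33: 60
merge 47 and 60: 107
D sits 3 levels below the root, so its codeword is 3 bits.

3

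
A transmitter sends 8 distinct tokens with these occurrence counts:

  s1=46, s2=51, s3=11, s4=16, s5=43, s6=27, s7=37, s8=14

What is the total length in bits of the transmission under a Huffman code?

704

Greedily combine the two least-frequent nodes:
merge s3(11) and s8(14): 25
merge s4(16) and 25: 41
merge s6(27) and s7(37): 64
merge 41 and s5(43): 84
merge s1(46) and s2(51): 97
merge 64 and 84: 148
merge 97 and 148: 245
The encoded length is the sum of every internal node's weight: 25 + 41 + 64 + 84 + 97 + 148 + 245 = 704 bits.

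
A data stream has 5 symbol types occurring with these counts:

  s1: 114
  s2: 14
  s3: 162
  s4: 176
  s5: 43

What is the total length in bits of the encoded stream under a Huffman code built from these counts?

1070

Greedily combine the two least-frequent nodes:
s2(14) + s5(43) → 57
57 + s1(114) → 171
s3(162) + 171 → 333
s4(176) + 333 → 509
The encoded length is the sum of every internal node's weight: 57 + 171 + 333 + 509 = 1070 bits.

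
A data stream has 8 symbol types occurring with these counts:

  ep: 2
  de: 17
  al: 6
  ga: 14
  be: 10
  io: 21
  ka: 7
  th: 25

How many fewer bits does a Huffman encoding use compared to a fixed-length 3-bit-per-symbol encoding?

Fixed-length: 3 bits × 102 symbols = 306 bits.
Huffman merges:
ep(2) + al(6) → 8
ka(7) + 8 → 15
be(10) + ga(14) → 24
15 + de(17) → 32
io(21) + 24 → 45
th(25) + 32 → 57
45 + 57 → 102
Huffman total = 8 + 15 + 24 + 32 + 45 + 57 + 102 = 283 bits.
Saving = 306 − 283 = 23 bits.

23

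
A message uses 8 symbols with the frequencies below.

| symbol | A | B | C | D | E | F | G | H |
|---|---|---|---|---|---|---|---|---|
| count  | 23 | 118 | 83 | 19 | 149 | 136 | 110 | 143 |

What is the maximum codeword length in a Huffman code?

5

Merge the two lowest-weight nodes at each step:
D(19) + A(23) → 42
42 + C(83) → 125
G(110) + B(118) → 228
125 + F(136) → 261
H(143) + E(149) → 292
228 + 261 → 489
292 + 489 → 781
Maximum depth reached is 5.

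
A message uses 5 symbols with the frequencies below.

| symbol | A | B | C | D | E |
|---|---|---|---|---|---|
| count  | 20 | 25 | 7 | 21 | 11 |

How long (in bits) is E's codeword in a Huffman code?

3

Huffman merges, smallest pair first:
merge C(7) and E(11): 18
merge 18 and A(20): 38
merge D(21) and B(25): 46
merge 38 and 46: 84
E sits 3 levels below the root, so its codeword is 3 bits.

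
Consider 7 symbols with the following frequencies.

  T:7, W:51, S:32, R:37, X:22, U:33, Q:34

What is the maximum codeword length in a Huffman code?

Merge the two lowest-weight nodes at each step:
T(7) + X(22) → 29
29 + S(32) → 61
U(33) + Q(34) → 67
R(37) + W(51) → 88
61 + 67 → 128
88 + 128 → 216
The rarest symbols sit at the bottom; the longest codeword is 4 bits.

4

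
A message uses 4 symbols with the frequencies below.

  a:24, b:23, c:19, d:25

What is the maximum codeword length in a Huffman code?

Merge the two lowest-weight nodes at each step:
c(19) + b(23) → 42
a(24) + d(25) → 49
42 + 49 → 91
The rarest symbols sit at the bottom; the longest codeword is 2 bits.

2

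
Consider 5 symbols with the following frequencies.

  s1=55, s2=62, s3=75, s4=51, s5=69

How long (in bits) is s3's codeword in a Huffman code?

Huffman merges, smallest pair first:
merge s4(51) and s1(55): 106
merge s2(62) and s5(69): 131
merge s3(75) and 106: 181
merge 131 and 181: 312
s3 sits 2 levels below the root, so its codeword is 2 bits.

2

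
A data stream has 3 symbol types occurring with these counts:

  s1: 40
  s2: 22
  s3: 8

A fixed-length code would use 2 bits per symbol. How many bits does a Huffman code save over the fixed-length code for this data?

Fixed-length: 2 bits × 70 symbols = 140 bits.
Huffman merges:
combine s3(8), s2(22) → 30
combine 30, s1(40) → 70
Huffman total = 30 + 70 = 100 bits.
Saving = 140 − 100 = 40 bits.

40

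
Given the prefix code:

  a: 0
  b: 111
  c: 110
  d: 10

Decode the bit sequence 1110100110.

badac

Read left to right; each codeword is recognised as soon as it completes (prefix code):
  111→b | 0→a | 10→d | 0→a | 110→c
Decoded message: badac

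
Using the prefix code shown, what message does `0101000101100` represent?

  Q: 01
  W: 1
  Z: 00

Read left to right; each codeword is recognised as soon as it completes (prefix code):
  01→Q | 01→Q | 00→Z | 01→Q | 01→Q | 1→W | 00→Z
Decoded message: QQZQQWZ

QQZQQWZ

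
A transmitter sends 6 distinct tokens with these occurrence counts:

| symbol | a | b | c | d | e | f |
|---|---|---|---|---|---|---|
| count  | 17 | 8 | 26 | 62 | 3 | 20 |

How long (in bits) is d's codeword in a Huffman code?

Huffman merges, smallest pair first:
combine e(3), b(8) → 11
combine 11, a(17) → 28
combine f(20), c(26) → 46
combine 28, 46 → 74
combine d(62), 74 → 136
d is merged only at the final step, so code length = 1.

1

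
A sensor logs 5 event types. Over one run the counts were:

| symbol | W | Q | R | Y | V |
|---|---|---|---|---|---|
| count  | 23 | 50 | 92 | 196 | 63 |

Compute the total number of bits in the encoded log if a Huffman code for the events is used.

861

Greedily combine the two least-frequent nodes:
combine W(23), Q(50) → 73
combine V(63), 73 → 136
combine R(92), 136 → 228
combine Y(196), 228 → 424
Each symbol's bit-cost is frequency × depth; summing gives 861 bits (equivalently 73 + 136 + 228 + 424).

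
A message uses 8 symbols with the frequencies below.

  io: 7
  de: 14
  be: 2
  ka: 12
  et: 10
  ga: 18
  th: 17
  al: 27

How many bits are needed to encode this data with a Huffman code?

303

Greedily combine the two least-frequent nodes:
combine be(2), io(7) → 9
combine 9, et(10) → 19
combine ka(12), de(14) → 26
combine th(17), ga(18) → 35
combine 19, 26 → 45
combine al(27), 35 → 62
combine 45, 62 → 107
Each symbol's bit-cost is frequency × depth; summing gives 303 bits (equivalently 9 + 19 + 26 + 35 + 45 + 62 + 107).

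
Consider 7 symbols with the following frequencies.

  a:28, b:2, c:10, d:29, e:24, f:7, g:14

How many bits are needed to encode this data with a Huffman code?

Merge the two smallest weights repeatedly:
merge b(2) and f(7): 9
merge 9 and c(10): 19
merge g(14) and 19: 33
merge e(24) and a(28): 52
merge d(29) and 33: 62
merge 52 and 62: 114
Each symbol's bit-cost is frequency × depth; summing gives 289 bits (equivalently 9 + 19 + 33 + 52 + 62 + 114).

289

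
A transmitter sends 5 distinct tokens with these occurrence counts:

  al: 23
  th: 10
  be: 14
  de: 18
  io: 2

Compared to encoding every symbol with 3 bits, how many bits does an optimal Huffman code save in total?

55

Fixed-length: 3 bits × 67 symbols = 201 bits.
Huffman merges:
combine io(2), th(10) → 12
combine 12, be(14) → 26
combine de(18), al(23) → 41
combine 26, 41 → 67
Huffman total = 12 + 26 + 41 + 67 = 146 bits.
Saving = 201 − 146 = 55 bits.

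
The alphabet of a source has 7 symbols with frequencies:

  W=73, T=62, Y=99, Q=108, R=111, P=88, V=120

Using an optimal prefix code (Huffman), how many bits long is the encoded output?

Merge the two smallest weights repeatedly:
combine T(62), W(73) → 135
combine P(88), Y(99) → 187
combine Q(108), R(111) → 219
combine V(120), 135 → 255
combine 187, 219 → 406
combine 255, 406 → 661
The encoded length is the sum of every internal node's weight: 135 + 187 + 219 + 255 + 406 + 661 = 1863 bits.

1863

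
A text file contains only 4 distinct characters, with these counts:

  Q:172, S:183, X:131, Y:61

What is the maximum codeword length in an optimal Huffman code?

2

Merge the two lowest-weight nodes at each step:
Y(61) + X(131) → 192
Q(172) + S(183) → 355
192 + 355 → 547
Maximum depth reached is 2.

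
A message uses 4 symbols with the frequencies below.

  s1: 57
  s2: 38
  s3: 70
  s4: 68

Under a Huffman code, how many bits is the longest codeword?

Merge the two lowest-weight nodes at each step:
s2(38) + s1(57) → 95
s4(68) + s3(70) → 138
95 + 138 → 233
Maximum depth reached is 2.

2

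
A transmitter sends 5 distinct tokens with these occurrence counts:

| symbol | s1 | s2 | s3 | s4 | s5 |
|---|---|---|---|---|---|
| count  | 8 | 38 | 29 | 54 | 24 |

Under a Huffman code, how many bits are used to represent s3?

Repeatedly merge the two smallest:
combine s1(8), s5(24) → 32
combine s3(29), 32 → 61
combine s2(38), s4(54) → 92
combine 61, 92 → 153
s3 sits 2 levels below the root, so its codeword is 2 bits.

2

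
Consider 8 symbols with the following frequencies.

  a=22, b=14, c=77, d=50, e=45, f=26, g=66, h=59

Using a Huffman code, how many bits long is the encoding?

Merge the two smallest weights repeatedly:
combine b(14), a(22) → 36
combine f(26), 36 → 62
combine e(45), d(50) → 95
combine h(59), 62 → 121
combine g(66), c(77) → 143
combine 95, 121 → 216
combine 143, 216 → 359
Each symbol's bit-cost is frequency × depth; summing gives 1032 bits (equivalently 36 + 62 + 95 + 121 + 143 + 216 + 359).

1032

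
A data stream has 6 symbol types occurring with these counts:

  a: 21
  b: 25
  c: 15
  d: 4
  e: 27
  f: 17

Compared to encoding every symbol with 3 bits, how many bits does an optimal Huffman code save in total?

Fixed-length: 3 bits × 109 symbols = 327 bits.
Huffman merges:
merge d(4) and c(15): 19
merge f(17) and 19: 36
merge a(21) and b(25): 46
merge e(27) and 36: 63
merge 46 and 63: 109
Huffman total = 19 + 36 + 46 + 63 + 109 = 273 bits.
Saving = 327 − 273 = 54 bits.

54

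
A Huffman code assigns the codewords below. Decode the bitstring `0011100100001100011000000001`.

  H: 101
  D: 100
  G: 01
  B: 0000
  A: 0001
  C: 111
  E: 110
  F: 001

FEGBEFDBF

Read left to right; each codeword is recognised as soon as it completes (prefix code):
  001→F | 110→E | 01→G | 0000→B | 110→E | 001→F | 100→D | 0000→B | 001→F
Decoded message: FEGBEFDBF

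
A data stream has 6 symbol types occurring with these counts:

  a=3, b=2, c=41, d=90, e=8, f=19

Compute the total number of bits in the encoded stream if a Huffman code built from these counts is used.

286

Greedily combine the two least-frequent nodes:
combine b(2), a(3) → 5
combine 5, e(8) → 13
combine 13, f(19) → 32
combine 32, c(41) → 73
combine 73, d(90) → 163
Total encoded bits = sum of merged weights = 5 + 13 + 32 + 73 + 163 = 286.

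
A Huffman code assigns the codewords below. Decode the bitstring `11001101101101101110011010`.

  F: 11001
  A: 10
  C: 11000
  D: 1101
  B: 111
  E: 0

Read left to right; each codeword is recognised as soon as it completes (prefix code):
  11001→F | 10→A | 1101→D | 10→A | 1101→D | 11001→F | 10→A | 10→A
Decoded message: FADADFAA

FADADFAA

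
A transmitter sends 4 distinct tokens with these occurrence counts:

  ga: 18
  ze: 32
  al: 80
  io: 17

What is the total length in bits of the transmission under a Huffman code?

Build the Huffman tree bottom-up:
combine io(17), ga(18) → 35
combine ze(32), 35 → 67
combine 67, al(80) → 147
Total encoded bits = sum of merged weights = 35 + 67 + 147 = 249.

249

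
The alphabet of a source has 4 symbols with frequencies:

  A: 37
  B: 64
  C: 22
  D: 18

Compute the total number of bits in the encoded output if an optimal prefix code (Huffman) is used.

258

Greedily combine the two least-frequent nodes:
combine D(18), C(22) → 40
combine A(37), 40 → 77
combine B(64), 77 → 141
Total encoded bits = sum of merged weights = 40 + 77 + 141 = 258.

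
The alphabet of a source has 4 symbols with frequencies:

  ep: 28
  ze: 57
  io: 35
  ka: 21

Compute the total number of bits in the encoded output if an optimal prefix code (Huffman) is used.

Build the Huffman tree bottom-up:
ka(21) + ep(28) → 49
io(35) + 49 → 84
ze(57) + 84 → 141
Total encoded bits = sum of merged weights = 49 + 84 + 141 = 274.

274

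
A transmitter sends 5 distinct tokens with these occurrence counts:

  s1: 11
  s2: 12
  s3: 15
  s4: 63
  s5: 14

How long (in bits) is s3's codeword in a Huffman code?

3

Build the tree from the bottom:
s1(11) + s2(12) → 23
s5(14) + s3(15) → 29
23 + 29 → 52
52 + s4(63) → 115
The subtree containing s3 is merged 3 times, so code length = 3.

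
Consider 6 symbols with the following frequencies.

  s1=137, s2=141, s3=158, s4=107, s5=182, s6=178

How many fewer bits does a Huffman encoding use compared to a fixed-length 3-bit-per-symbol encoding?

360

Fixed-length: 3 bits × 903 symbols = 2709 bits.
Huffman merges:
combine s4(107), s1(137) → 244
combine s2(141), s3(158) → 299
combine s6(178), s5(182) → 360
combine 244, 299 → 543
combine 360, 543 → 903
Huffman total = 244 + 299 + 360 + 543 + 903 = 2349 bits.
Saving = 2709 − 2349 = 360 bits.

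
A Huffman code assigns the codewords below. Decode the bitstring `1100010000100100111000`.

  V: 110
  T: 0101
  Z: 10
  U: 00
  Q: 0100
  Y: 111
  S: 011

VUZUQZSZU

Read left to right; each codeword is recognised as soon as it completes (prefix code):
  110→V | 00→U | 10→Z | 00→U | 0100→Q | 10→Z | 011→S | 10→Z | 00→U
Decoded message: VUZUQZSZU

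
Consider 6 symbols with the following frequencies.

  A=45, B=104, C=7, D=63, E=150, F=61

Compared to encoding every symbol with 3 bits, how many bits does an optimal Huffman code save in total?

Fixed-length: 3 bits × 430 symbols = 1290 bits.
Huffman merges:
combine C(7), A(45) → 52
combine 52, F(61) → 113
combine D(63), B(104) → 167
combine 113, E(150) → 263
combine 167, 263 → 430
Huffman total = 52 + 113 + 167 + 263 + 430 = 1025 bits.
Saving = 1290 − 1025 = 265 bits.

265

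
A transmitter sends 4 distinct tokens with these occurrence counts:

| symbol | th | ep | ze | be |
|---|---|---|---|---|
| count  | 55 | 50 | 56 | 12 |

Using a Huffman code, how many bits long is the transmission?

Merge the two smallest weights repeatedly:
combine be(12), ep(50) → 62
combine th(55), ze(56) → 111
combine 62, 111 → 173
Total encoded bits = sum of merged weights = 62 + 111 + 173 = 346.

346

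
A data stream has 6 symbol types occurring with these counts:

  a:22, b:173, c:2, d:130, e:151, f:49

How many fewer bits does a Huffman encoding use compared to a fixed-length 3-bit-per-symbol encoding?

430

Fixed-length: 3 bits × 527 symbols = 1581 bits.
Huffman merges:
merge c(2) and a(22): 24
merge 24 and f(49): 73
merge 73 and d(130): 203
merge e(151) and b(173): 324
merge 203 and 324: 527
Huffman total = 24 + 73 + 203 + 324 + 527 = 1151 bits.
Saving = 1581 − 1151 = 430 bits.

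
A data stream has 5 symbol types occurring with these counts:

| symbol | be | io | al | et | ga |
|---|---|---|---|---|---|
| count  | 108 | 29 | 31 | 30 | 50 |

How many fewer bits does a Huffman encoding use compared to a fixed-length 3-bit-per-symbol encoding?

216

Fixed-length: 3 bits × 248 symbols = 744 bits.
Huffman merges:
combine io(29), et(30) → 59
combine al(31), ga(50) → 81
combine 59, 81 → 140
combine be(108), 140 → 248
Huffman total = 59 + 81 + 140 + 248 = 528 bits.
Saving = 744 − 528 = 216 bits.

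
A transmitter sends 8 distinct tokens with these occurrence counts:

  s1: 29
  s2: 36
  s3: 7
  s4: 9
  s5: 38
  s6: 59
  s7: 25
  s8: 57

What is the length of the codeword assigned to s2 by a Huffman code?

3

Build the tree from the bottom:
combine s3(7), s4(9) → 16
combine 16, s7(25) → 41
combine s1(29), s2(36) → 65
combine s5(38), 41 → 79
combine s8(57), s6(59) → 116
combine 65, 79 → 144
combine 116, 144 → 260
s2's leaf is at depth 3, giving a 3-bit codeword.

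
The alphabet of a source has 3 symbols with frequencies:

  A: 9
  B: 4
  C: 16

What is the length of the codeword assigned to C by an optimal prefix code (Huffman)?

Repeatedly merge the two smallest:
merge B(4) and A(9): 13
merge 13 and C(16): 29
C is a child of the root — depth 1, so its codeword is a single bit.

1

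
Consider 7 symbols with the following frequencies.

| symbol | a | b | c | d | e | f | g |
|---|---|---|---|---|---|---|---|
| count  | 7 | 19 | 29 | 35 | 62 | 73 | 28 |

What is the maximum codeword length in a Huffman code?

4

Merge the two lowest-weight nodes at each step:
combine a(7), b(19) → 26
combine 26, g(28) → 54
combine c(29), d(35) → 64
combine 54, e(62) → 116
combine 64, f(73) → 137
combine 116, 137 → 253
The first pair merged (a, b) ends up deepest, at depth 4.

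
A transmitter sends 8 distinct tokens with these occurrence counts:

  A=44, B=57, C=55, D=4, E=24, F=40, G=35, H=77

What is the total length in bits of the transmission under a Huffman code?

959

Greedily combine the two least-frequent nodes:
combine D(4), E(24) → 28
combine 28, G(35) → 63
combine F(40), A(44) → 84
combine C(55), B(57) → 112
combine 63, H(77) → 140
combine 84, 112 → 196
combine 140, 196 → 336
Total encoded bits = sum of merged weights = 28 + 63 + 84 + 112 + 140 + 196 + 336 = 959.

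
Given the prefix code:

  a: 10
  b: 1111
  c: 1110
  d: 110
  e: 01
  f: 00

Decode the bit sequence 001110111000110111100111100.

Read left to right; each codeword is recognised as soon as it completes (prefix code):
  00→f | 1110→c | 1110→c | 00→f | 110→d | 1111→b | 00→f | 1111→b | 00→f
Decoded message: fccfdbfbf

fccfdbfbf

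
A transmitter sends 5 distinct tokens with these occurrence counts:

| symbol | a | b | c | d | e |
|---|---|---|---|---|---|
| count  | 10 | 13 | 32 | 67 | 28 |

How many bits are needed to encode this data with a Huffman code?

307

Greedily combine the two least-frequent nodes:
merge a(10) and b(13): 23
merge 23 and e(28): 51
merge c(32) and 51: 83
merge d(67) and 83: 150
Total encoded bits = sum of merged weights = 23 + 51 + 83 + 150 = 307.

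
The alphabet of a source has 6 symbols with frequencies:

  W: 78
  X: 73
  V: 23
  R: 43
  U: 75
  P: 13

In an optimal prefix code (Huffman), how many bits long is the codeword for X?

Build the tree from the bottom:
P(13) + V(23) → 36
36 + R(43) → 79
X(73) + U(75) → 148
W(78) + 79 → 157
148 + 157 → 305
X sits 2 levels below the root, so its codeword is 2 bits.

2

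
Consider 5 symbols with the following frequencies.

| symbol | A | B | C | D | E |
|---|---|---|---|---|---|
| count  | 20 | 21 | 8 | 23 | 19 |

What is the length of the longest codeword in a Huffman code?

3

Merge the two lowest-weight nodes at each step:
merge C(8) and E(19): 27
merge A(20) and B(21): 41
merge D(23) and 27: 50
merge 41 and 50: 91
Maximum depth reached is 3.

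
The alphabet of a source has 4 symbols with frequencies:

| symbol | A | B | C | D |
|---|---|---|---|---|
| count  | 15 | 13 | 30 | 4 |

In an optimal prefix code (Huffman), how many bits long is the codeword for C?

Build the tree from the bottom:
D(4) + B(13) → 17
A(15) + 17 → 32
C(30) + 32 → 62
C sits one level below the root: a 1-bit codeword.

1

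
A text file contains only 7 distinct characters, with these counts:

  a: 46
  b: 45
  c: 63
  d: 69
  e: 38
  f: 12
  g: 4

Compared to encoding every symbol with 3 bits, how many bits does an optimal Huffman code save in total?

Fixed-length: 3 bits × 277 symbols = 831 bits.
Huffman merges:
combine g(4), f(12) → 16
combine 16, e(38) → 54
combine b(45), a(46) → 91
combine 54, c(63) → 117
combine d(69), 91 → 160
combine 117, 160 → 277
Huffman total = 16 + 54 + 91 + 117 + 160 + 277 = 715 bits.
Saving = 831 − 715 = 116 bits.

116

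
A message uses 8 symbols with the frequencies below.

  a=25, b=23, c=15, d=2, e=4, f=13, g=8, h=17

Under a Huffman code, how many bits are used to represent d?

Repeatedly merge the two smallest:
d(2) + e(4) → 6
6 + g(8) → 14
f(13) + 14 → 27
c(15) + h(17) → 32
b(23) + a(25) → 48
27 + 32 → 59
48 + 59 → 107
d's leaf is at depth 5, giving a 5-bit codeword.

5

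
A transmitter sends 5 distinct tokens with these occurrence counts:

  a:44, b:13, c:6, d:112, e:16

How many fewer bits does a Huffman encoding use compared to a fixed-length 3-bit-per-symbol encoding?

249

Fixed-length: 3 bits × 191 symbols = 573 bits.
Huffman merges:
merge c(6) and b(13): 19
merge e(16) and 19: 35
merge 35 and a(44): 79
merge 79 and d(112): 191
Huffman total = 19 + 35 + 79 + 191 = 324 bits.
Saving = 573 − 324 = 249 bits.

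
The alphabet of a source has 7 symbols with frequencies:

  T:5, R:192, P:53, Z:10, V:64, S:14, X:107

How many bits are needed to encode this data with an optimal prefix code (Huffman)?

Greedily combine the two least-frequent nodes:
merge T(5) and Z(10): 15
merge S(14) and 15: 29
merge 29 and P(53): 82
merge V(64) and 82: 146
merge X(107) and 146: 253
merge R(192) and 253: 445
Each symbol's bit-cost is frequency × depth; summing gives 970 bits (equivalently 15 + 29 + 82 + 146 + 253 + 445).

970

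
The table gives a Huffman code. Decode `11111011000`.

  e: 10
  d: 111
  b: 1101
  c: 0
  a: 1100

Read left to right; each codeword is recognised as soon as it completes (prefix code):
  111→d | 1101→b | 10→e | 0→c | 0→c
Decoded message: dbecc

dbecc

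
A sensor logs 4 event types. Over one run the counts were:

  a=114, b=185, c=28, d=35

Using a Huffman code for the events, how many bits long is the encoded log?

Build the Huffman tree bottom-up:
combine c(28), d(35) → 63
combine 63, a(114) → 177
combine 177, b(185) → 362
The encoded length is the sum of every internal node's weight: 63 + 177 + 362 = 602 bits.

602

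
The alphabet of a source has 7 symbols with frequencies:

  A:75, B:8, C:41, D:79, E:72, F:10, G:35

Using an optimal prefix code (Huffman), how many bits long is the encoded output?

805

Merge the two smallest weights repeatedly:
merge B(8) and F(10): 18
merge 18 and G(35): 53
merge C(41) and 53: 94
merge E(72) and A(75): 147
merge D(79) and 94: 173
merge 147 and 173: 320
The encoded length is the sum of every internal node's weight: 18 + 53 + 94 + 147 + 173 + 320 = 805 bits.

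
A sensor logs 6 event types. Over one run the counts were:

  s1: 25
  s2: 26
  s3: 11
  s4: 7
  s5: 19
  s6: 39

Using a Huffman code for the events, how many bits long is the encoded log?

309

Build the Huffman tree bottom-up:
s4(7) + s3(11) → 18
18 + s5(19) → 37
s1(25) + s2(26) → 51
37 + s6(39) → 76
51 + 76 → 127
Each symbol's bit-cost is frequency × depth; summing gives 309 bits (equivalently 18 + 37 + 51 + 76 + 127).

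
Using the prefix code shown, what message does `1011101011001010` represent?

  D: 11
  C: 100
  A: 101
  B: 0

ADBACAB

Read left to right; each codeword is recognised as soon as it completes (prefix code):
  101→A | 11→D | 0→B | 101→A | 100→C | 101→A | 0→B
Decoded message: ADBACAB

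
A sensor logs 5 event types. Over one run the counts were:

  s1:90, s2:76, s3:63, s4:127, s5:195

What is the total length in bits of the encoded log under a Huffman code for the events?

Merge the two smallest weights repeatedly:
merge s3(63) and s2(76): 139
merge s1(90) and s4(127): 217
merge 139 and s5(195): 334
merge 217 and 334: 551
The encoded length is the sum of every internal node's weight: 139 + 217 + 334 + 551 = 1241 bits.

1241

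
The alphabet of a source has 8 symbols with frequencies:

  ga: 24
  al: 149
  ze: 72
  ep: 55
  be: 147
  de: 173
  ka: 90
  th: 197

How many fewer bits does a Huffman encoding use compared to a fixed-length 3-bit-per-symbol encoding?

140

Fixed-length: 3 bits × 907 symbols = 2721 bits.
Huffman merges:
merge ga(24) and ep(55): 79
merge ze(72) and 79: 151
merge ka(90) and be(147): 237
merge al(149) and 151: 300
merge de(173) and th(197): 370
merge 237 and 300: 537
merge 370 and 537: 907
Huffman total = 79 + 151 + 237 + 300 + 370 + 537 + 907 = 2581 bits.
Saving = 2721 − 2581 = 140 bits.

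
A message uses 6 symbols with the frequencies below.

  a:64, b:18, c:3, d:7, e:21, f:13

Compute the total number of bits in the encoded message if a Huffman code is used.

Merge the two smallest weights repeatedly:
c(3) + d(7) → 10
10 + f(13) → 23
b(18) + e(21) → 39
23 + 39 → 62
62 + a(64) → 126
The encoded length is the sum of every internal node's weight: 10 + 23 + 39 + 62 + 126 = 260 bits.

260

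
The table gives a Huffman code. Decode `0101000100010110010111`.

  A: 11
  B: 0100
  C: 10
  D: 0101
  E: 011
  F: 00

DFBDCDA

Read left to right; each codeword is recognised as soon as it completes (prefix code):
  0101→D | 00→F | 0100→B | 0101→D | 10→C | 0101→D | 11→A
Decoded message: DFBDCDA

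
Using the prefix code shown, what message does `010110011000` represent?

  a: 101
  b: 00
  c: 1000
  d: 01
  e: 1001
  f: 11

Read left to right; each codeword is recognised as soon as it completes (prefix code):
  01→d | 01→d | 1001→e | 1000→c
Decoded message: ddec

ddec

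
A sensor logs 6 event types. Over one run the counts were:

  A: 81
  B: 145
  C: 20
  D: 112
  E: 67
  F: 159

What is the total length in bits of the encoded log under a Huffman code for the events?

Build the Huffman tree bottom-up:
merge C(20) and E(67): 87
merge A(81) and 87: 168
merge D(112) and B(145): 257
merge F(159) and 168: 327
merge 257 and 327: 584
Total encoded bits = sum of merged weights = 87 + 168 + 257 + 327 + 584 = 1423.

1423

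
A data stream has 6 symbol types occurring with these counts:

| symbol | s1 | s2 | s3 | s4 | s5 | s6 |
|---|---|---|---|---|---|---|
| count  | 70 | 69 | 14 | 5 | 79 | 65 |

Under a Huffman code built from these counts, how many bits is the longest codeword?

4

Merge the two lowest-weight nodes at each step:
combine s4(5), s3(14) → 19
combine 19, s6(65) → 84
combine s2(69), s1(70) → 139
combine s5(79), 84 → 163
combine 139, 163 → 302
The rarest symbols sit at the bottom; the longest codeword is 4 bits.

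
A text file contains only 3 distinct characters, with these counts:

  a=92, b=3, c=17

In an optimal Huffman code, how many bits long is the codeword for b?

Huffman merges, smallest pair first:
merge b(3) and c(17): 20
merge 20 and a(92): 112
b sits 2 levels below the root, so its codeword is 2 bits.

2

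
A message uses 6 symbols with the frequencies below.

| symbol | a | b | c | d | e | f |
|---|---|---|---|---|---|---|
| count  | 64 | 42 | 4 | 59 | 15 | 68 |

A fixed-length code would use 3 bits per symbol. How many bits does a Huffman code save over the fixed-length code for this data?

172

Fixed-length: 3 bits × 252 symbols = 756 bits.
Huffman merges:
c(4) + e(15) → 19
19 + b(42) → 61
d(59) + 61 → 120
a(64) + f(68) → 132
120 + 132 → 252
Huffman total = 19 + 61 + 120 + 132 + 252 = 584 bits.
Saving = 756 − 584 = 172 bits.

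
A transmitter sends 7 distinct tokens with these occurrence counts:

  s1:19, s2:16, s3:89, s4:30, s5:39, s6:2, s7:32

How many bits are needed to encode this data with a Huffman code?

Merge the two smallest weights repeatedly:
merge s6(2) and s2(16): 18
merge 18 and s1(19): 37
merge s4(30) and s7(32): 62
merge 37 and s5(39): 76
merge 62 and 76: 138
merge s3(89) and 138: 227
Total encoded bits = sum of merged weights = 18 + 37 + 62 + 76 + 138 + 227 = 558.

558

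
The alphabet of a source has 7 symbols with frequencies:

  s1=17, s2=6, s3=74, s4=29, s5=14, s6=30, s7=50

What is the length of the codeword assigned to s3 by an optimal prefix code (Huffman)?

2

Repeatedly merge the two smallest:
s2(6) + s5(14) → 20
s1(17) + 20 → 37
s4(29) + s6(30) → 59
37 + s7(50) → 87
59 + s3(74) → 133
87 + 133 → 220
s3 sits 2 levels below the root, so its codeword is 2 bits.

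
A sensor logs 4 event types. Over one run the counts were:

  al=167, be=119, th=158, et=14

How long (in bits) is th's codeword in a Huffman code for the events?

2

Huffman merges, smallest pair first:
combine et(14), be(119) → 133
combine 133, th(158) → 291
combine al(167), 291 → 458
th's leaf is at depth 2, giving a 2-bit codeword.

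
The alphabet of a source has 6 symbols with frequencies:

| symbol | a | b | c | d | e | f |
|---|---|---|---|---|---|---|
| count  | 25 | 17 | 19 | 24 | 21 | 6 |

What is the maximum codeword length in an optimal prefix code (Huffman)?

3

Merge the two lowest-weight nodes at each step:
f(6) + b(17) → 23
c(19) + e(21) → 40
23 + d(24) → 47
a(25) + 40 → 65
47 + 65 → 112
Maximum depth reached is 3.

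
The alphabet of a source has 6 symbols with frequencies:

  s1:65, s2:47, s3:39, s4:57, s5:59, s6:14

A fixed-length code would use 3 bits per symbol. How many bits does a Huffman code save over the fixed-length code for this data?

128

Fixed-length: 3 bits × 281 symbols = 843 bits.
Huffman merges:
merge s6(14) and s3(39): 53
merge s2(47) and 53: 100
merge s4(57) and s5(59): 116
merge s1(65) and 100: 165
merge 116 and 165: 281
Huffman total = 53 + 100 + 116 + 165 + 281 = 715 bits.
Saving = 843 − 715 = 128 bits.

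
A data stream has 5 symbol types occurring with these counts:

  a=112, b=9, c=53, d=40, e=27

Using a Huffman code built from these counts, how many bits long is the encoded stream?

Merge the two smallest weights repeatedly:
merge b(9) and e(27): 36
merge 36 and d(40): 76
merge c(53) and 76: 129
merge a(112) and 129: 241
The encoded length is the sum of every internal node's weight: 36 + 76 + 129 + 241 = 482 bits.

482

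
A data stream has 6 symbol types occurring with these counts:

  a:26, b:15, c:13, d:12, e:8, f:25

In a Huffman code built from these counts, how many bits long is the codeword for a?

Repeatedly merge the two smallest:
combine e(8), d(12) → 20
combine c(13), b(15) → 28
combine 20, f(25) → 45
combine a(26), 28 → 54
combine 45, 54 → 99
a's leaf is at depth 2, giving a 2-bit codeword.

2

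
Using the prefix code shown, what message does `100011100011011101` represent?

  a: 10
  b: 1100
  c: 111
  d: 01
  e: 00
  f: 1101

Read left to right; each codeword is recognised as soon as it completes (prefix code):
  10→a | 00→e | 111→c | 00→e | 01→d | 10→a | 111→c | 01→d
Decoded message: aecedacd

aecedacd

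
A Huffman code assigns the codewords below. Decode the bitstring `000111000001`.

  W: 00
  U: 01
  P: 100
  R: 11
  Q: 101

Read left to right; each codeword is recognised as soon as it completes (prefix code):
  00→W | 01→U | 11→R | 00→W | 00→W | 01→U
Decoded message: WURWWU

WURWWU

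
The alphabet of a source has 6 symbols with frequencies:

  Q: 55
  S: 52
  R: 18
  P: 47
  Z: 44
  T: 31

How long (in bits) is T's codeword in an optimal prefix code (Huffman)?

3

Huffman merges, smallest pair first:
R(18) + T(31) → 49
Z(44) + P(47) → 91
49 + S(52) → 101
Q(55) + 91 → 146
101 + 146 → 247
The subtree containing T is merged 3 times, so code length = 3.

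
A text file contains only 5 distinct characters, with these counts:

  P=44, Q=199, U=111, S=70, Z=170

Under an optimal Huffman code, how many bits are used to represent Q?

2

Build the tree from the bottom:
combine P(44), S(70) → 114
combine U(111), 114 → 225
combine Z(170), Q(199) → 369
combine 225, 369 → 594
Q's leaf is at depth 2, giving a 2-bit codeword.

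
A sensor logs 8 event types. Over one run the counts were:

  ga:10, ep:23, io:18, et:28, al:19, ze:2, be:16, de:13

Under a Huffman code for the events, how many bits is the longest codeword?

4

Merge the two lowest-weight nodes at each step:
combine ze(2), ga(10) → 12
combine 12, de(13) → 25
combine be(16), io(18) → 34
combine al(19), ep(23) → 42
combine 25, et(28) → 53
combine 34, 42 → 76
combine 53, 76 → 129
The rarest symbols sit at the bottom; the longest codeword is 4 bits.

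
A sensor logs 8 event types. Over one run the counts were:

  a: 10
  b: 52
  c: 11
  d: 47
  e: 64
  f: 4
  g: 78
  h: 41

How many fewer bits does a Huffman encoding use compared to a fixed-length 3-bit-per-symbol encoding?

Fixed-length: 3 bits × 307 symbols = 921 bits.
Huffman merges:
merge f(4) and a(10): 14
merge c(11) and 14: 25
merge 25 and h(41): 66
merge d(47) and b(52): 99
merge e(64) and 66: 130
merge g(78) and 99: 177
merge 130 and 177: 307
Huffman total = 14 + 25 + 66 + 99 + 130 + 177 + 307 = 818 bits.
Saving = 921 − 818 = 103 bits.

103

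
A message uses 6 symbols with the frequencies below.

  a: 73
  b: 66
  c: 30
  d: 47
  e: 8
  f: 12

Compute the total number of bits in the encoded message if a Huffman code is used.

542

Greedily combine the two least-frequent nodes:
combine e(8), f(12) → 20
combine 20, c(30) → 50
combine d(47), 50 → 97
combine b(66), a(73) → 139
combine 97, 139 → 236
Each symbol's bit-cost is frequency × depth; summing gives 542 bits (equivalently 20 + 50 + 97 + 139 + 236).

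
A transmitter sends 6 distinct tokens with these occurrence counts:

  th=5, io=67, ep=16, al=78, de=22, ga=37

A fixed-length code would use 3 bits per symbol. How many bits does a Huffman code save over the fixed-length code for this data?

Fixed-length: 3 bits × 225 symbols = 675 bits.
Huffman merges:
th(5) + ep(16) → 21
21 + de(22) → 43
ga(37) + 43 → 80
io(67) + al(78) → 145
80 + 145 → 225
Huffman total = 21 + 43 + 80 + 145 + 225 = 514 bits.
Saving = 675 − 514 = 161 bits.

161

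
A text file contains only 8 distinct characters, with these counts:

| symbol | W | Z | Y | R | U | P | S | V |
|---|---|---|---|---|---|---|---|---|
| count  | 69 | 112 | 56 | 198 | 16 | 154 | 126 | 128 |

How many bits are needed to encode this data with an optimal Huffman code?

Merge the two smallest weights repeatedly:
merge U(16) and Y(56): 72
merge W(69) and 72: 141
merge Z(112) and S(126): 238
merge V(128) and 141: 269
merge P(154) and R(198): 352
merge 238 and 269: 507
merge 352 and 507: 859
The encoded length is the sum of every internal node's weight: 72 + 141 + 238 + 269 + 352 + 507 + 859 = 2438 bits.

2438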